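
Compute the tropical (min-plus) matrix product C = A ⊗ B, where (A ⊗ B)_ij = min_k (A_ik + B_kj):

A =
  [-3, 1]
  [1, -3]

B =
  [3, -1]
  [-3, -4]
A ⊗ B =
  [-2, -4]
  [-6, -7]

Apply the min-plus product entry-by-entry:
  C[0][0] = min over k of (A[0][0] + B[0][0] = -3 + 3 = 0, A[0][1] + B[1][0] = 1 + -3 = -2) = -2 (attained at k = 1)
  C[0][1] = min over k of (A[0][0] + B[0][1] = -3 + -1 = -4, A[0][1] + B[1][1] = 1 + -4 = -3) = -4 (attained at k = 0)
  C[1][0] = min over k of (A[1][0] + B[0][0] = 1 + 3 = 4, A[1][1] + B[1][0] = -3 + -3 = -6) = -6 (attained at k = 1)
  C[1][1] = min over k of (A[1][0] + B[0][1] = 1 + -1 = 0, A[1][1] + B[1][1] = -3 + -4 = -7) = -7 (attained at k = 1)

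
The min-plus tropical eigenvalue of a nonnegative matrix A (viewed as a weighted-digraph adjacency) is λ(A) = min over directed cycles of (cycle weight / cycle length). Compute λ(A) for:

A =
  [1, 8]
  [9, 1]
λ(A) = 1

Enumerate directed cycles and compute their means (weight / length). Sample:
  cycle 0 → 0: weight = 1, length = 1, mean = 1/1 ≈ 1.000
  cycle 1 → 1: weight = 1, length = 1, mean = 1/1 ≈ 1.000
  cycle 0 → 1 → 0: weight = 17, length = 2, mean = 17/2 ≈ 8.500
  cycle 1 → 0 → 1: weight = 17, length = 2, mean = 17/2 ≈ 8.500
Minimum mean = 1.000, attained e.g. along the cycle 0 → 0 with weight 1 and length 1. So λ(A) = 1/1 = 1.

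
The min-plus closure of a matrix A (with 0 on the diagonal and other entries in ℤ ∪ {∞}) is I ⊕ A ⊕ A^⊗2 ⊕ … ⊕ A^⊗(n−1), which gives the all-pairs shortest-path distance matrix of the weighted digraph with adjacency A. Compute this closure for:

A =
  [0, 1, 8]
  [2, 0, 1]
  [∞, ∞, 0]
Closure =
  [0, 1, 2]
  [2, 0, 1]
  [∞, ∞, 0]

This is the Floyd-Warshall all-pairs shortest-path computation. For each intermediate vertex k = 0, 1, …, 2, update dist[i][j] ← min(dist[i][j], dist[i][k] + dist[k][j]). The final matrix gives, for each (i, j), the minimum total weight of any directed path from i to j (possibly empty when i = j).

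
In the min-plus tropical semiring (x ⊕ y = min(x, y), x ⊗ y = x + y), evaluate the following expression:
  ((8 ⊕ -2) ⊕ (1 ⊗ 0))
((8 ⊕ -2) ⊕ (1 ⊗ 0)) = -2

Expand innermost to outermost. Recall ⊕ takes the minimum of its arguments and ⊗ takes their sum. Working out the expression ((8 ⊕ -2) ⊕ (1 ⊗ 0)) gives -2.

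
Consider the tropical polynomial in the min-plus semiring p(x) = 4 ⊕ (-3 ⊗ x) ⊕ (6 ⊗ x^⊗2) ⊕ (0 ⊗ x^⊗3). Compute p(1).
p(1) = -2

A tropical monomial a ⊗ x^⊗i evaluates to a + i · x. Evaluating each term at x = 1:
  Term 0 contributes 4 + 0 · 1 = 4
  Term 1 contributes -3 + 1 · 1 = -2
  Term 2 contributes 6 + 2 · 1 = 8
  Term 3 contributes 0 + 3 · 1 = 3
p(1) = ⊕ of these = min[4, -2, 8, 3] = -2.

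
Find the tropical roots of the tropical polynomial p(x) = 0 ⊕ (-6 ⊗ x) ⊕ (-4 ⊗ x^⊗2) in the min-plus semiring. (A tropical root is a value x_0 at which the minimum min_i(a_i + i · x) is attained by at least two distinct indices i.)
Roots: {-2, 6}

Each tropical root is a break point of the lower envelope of the lines y = a_i + i · x (there are 3 lines, with slopes 0, 1, ..., 2). Only the lines that attain the minimum somewhere contribute to roots; other lines are dominated. Here the surviving (envelope) indices are i = 2, i = 1, i = 0.
Intersections between consecutive envelope lines give the roots: for adjacent envelope indices i < j the intersection is x = (a_i − a_j) / (j − i). Reading off the sorted break points: {-2, 6}.
Verification: at each break x_0, at least two indices attain the minimum of min_i(a_i + i · x_0).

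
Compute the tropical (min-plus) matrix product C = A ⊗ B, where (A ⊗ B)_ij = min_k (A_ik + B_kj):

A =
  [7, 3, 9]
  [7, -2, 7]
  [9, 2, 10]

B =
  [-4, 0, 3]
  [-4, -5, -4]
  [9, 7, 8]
A ⊗ B =
  [-1, -2, -1]
  [-6, -7, -6]
  [-2, -3, -2]

Apply the min-plus product entry-by-entry:
  C[0][0] = min over k of (A[0][0] + B[0][0] = 7 + -4 = 3, A[0][1] + B[1][0] = 3 + -4 = -1, A[0][2] + B[2][0] = 9 + 9 = 18) = -1 (attained at k = 1)
  C[0][1] = min over k of (A[0][0] + B[0][1] = 7 + 0 = 7, A[0][1] + B[1][1] = 3 + -5 = -2, A[0][2] + B[2][1] = 9 + 7 = 16) = -2 (attained at k = 1)
  C[0][2] = min over k of (A[0][0] + B[0][2] = 7 + 3 = 10, A[0][1] + B[1][2] = 3 + -4 = -1, A[0][2] + B[2][2] = 9 + 8 = 17) = -1 (attained at k = 1)
  C[1][0] = min over k of (A[1][0] + B[0][0] = 7 + -4 = 3, A[1][1] + B[1][0] = -2 + -4 = -6, A[1][2] + B[2][0] = 7 + 9 = 16) = -6 (attained at k = 1)
  C[1][1] = min over k of (A[1][0] + B[0][1] = 7 + 0 = 7, A[1][1] + B[1][1] = -2 + -5 = -7, A[1][2] + B[2][1] = 7 + 7 = 14) = -7 (attained at k = 1)
  C[1][2] = min over k of (A[1][0] + B[0][2] = 7 + 3 = 10, A[1][1] + B[1][2] = -2 + -4 = -6, A[1][2] + B[2][2] = 7 + 8 = 15) = -6 (attained at k = 1)
  C[2][0] = min over k of (A[2][0] + B[0][0] = 9 + -4 = 5, A[2][1] + B[1][0] = 2 + -4 = -2, A[2][2] + B[2][0] = 10 + 9 = 19) = -2 (attained at k = 1)
  C[2][1] = min over k of (A[2][0] + B[0][1] = 9 + 0 = 9, A[2][1] + B[1][1] = 2 + -5 = -3, A[2][2] + B[2][1] = 10 + 7 = 17) = -3 (attained at k = 1)
  C[2][2] = min over k of (A[2][0] + B[0][2] = 9 + 3 = 12, A[2][1] + B[1][2] = 2 + -4 = -2, A[2][2] + B[2][2] = 10 + 8 = 18) = -2 (attained at k = 1)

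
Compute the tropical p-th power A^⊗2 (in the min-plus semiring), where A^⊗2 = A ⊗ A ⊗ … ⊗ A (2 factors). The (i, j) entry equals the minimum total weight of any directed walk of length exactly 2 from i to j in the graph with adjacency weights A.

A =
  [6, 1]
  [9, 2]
A^⊗2 =
  [10, 3]
  [11, 4]

Each entry (A^⊗2)_ij equals the minimum over all length-2 walks i = v_0 → v_1 → … → v_2 = j of Σ_t A[v_t][v_{t+1}]. For example, for (i, j) = (0, 1) we minimise over 2 possible intermediate vertex sequences; the minimum is 3, attained along the walk 0 → 1 → 1.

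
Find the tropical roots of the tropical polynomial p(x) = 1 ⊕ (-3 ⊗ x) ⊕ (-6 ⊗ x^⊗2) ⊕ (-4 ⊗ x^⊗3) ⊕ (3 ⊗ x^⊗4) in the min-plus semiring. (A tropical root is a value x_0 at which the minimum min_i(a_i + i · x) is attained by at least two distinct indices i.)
Roots: {-7, -2, 3, 4}

Each tropical root is a break point of the lower envelope of the lines y = a_i + i · x (there are 5 lines, with slopes 0, 1, ..., 4). Only the lines that attain the minimum somewhere contribute to roots; other lines are dominated. Here the surviving (envelope) indices are i = 4, i = 3, i = 2, i = 1, i = 0.
Intersections between consecutive envelope lines give the roots: for adjacent envelope indices i < j the intersection is x = (a_i − a_j) / (j − i). Reading off the sorted break points: {-7, -2, 3, 4}.
Verification: at each break x_0, at least two indices attain the minimum of min_i(a_i + i · x_0).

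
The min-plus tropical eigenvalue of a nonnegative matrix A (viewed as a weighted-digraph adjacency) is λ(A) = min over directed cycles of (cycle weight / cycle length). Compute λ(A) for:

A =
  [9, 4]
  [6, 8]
λ(A) = 5

Enumerate directed cycles and compute their means (weight / length). Sample:
  cycle 0 → 0: weight = 9, length = 1, mean = 9/1 ≈ 9.000
  cycle 1 → 1: weight = 8, length = 1, mean = 8/1 ≈ 8.000
  cycle 0 → 1 → 0: weight = 10, length = 2, mean = 10/2 ≈ 5.000
  cycle 1 → 0 → 1: weight = 10, length = 2, mean = 10/2 ≈ 5.000
Minimum mean = 5.000, attained e.g. along the cycle 0 → 1 → 0 with weight 10 and length 2. So λ(A) = 10/2 = 5.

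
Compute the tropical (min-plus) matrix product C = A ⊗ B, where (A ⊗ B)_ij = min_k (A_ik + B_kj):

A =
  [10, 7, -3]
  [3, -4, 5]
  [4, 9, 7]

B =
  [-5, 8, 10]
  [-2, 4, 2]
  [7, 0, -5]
A ⊗ B =
  [4, -3, -8]
  [-6, 0, -2]
  [-1, 7, 2]

Apply the min-plus product entry-by-entry:
  C[0][0] = min over k of (A[0][0] + B[0][0] = 10 + -5 = 5, A[0][1] + B[1][0] = 7 + -2 = 5, A[0][2] + B[2][0] = -3 + 7 = 4) = 4 (attained at k = 2)
  C[0][1] = min over k of (A[0][0] + B[0][1] = 10 + 8 = 18, A[0][1] + B[1][1] = 7 + 4 = 11, A[0][2] + B[2][1] = -3 + 0 = -3) = -3 (attained at k = 2)
  C[0][2] = min over k of (A[0][0] + B[0][2] = 10 + 10 = 20, A[0][1] + B[1][2] = 7 + 2 = 9, A[0][2] + B[2][2] = -3 + -5 = -8) = -8 (attained at k = 2)
  C[1][0] = min over k of (A[1][0] + B[0][0] = 3 + -5 = -2, A[1][1] + B[1][0] = -4 + -2 = -6, A[1][2] + B[2][0] = 5 + 7 = 12) = -6 (attained at k = 1)
  C[1][1] = min over k of (A[1][0] + B[0][1] = 3 + 8 = 11, A[1][1] + B[1][1] = -4 + 4 = 0, A[1][2] + B[2][1] = 5 + 0 = 5) = 0 (attained at k = 1)
  C[1][2] = min over k of (A[1][0] + B[0][2] = 3 + 10 = 13, A[1][1] + B[1][2] = -4 + 2 = -2, A[1][2] + B[2][2] = 5 + -5 = 0) = -2 (attained at k = 1)
  C[2][0] = min over k of (A[2][0] + B[0][0] = 4 + -5 = -1, A[2][1] + B[1][0] = 9 + -2 = 7, A[2][2] + B[2][0] = 7 + 7 = 14) = -1 (attained at k = 0)
  C[2][1] = min over k of (A[2][0] + B[0][1] = 4 + 8 = 12, A[2][1] + B[1][1] = 9 + 4 = 13, A[2][2] + B[2][1] = 7 + 0 = 7) = 7 (attained at k = 2)
  C[2][2] = min over k of (A[2][0] + B[0][2] = 4 + 10 = 14, A[2][1] + B[1][2] = 9 + 2 = 11, A[2][2] + B[2][2] = 7 + -5 = 2) = 2 (attained at k = 2)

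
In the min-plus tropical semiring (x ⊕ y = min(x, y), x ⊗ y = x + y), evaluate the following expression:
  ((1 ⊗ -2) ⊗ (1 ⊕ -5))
((1 ⊗ -2) ⊗ (1 ⊕ -5)) = -6

Expand innermost to outermost. Recall ⊕ takes the minimum of its arguments and ⊗ takes their sum. Working out the expression ((1 ⊗ -2) ⊗ (1 ⊕ -5)) gives -6.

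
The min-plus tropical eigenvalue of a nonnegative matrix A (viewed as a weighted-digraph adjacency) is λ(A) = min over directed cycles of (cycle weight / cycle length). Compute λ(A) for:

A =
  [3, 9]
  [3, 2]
λ(A) = 2

Enumerate directed cycles and compute their means (weight / length). Sample:
  cycle 0 → 0: weight = 3, length = 1, mean = 3/1 ≈ 3.000
  cycle 1 → 1: weight = 2, length = 1, mean = 2/1 ≈ 2.000
  cycle 0 → 1 → 0: weight = 12, length = 2, mean = 12/2 ≈ 6.000
  cycle 1 → 0 → 1: weight = 12, length = 2, mean = 12/2 ≈ 6.000
Minimum mean = 2.000, attained e.g. along the cycle 1 → 1 with weight 2 and length 1. So λ(A) = 2/1 = 2.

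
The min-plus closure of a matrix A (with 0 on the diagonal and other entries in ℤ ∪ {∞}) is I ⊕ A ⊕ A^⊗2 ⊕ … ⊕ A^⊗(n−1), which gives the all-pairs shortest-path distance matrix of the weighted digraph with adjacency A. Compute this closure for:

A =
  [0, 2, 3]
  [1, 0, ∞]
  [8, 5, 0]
Closure =
  [0, 2, 3]
  [1, 0, 4]
  [6, 5, 0]

This is the Floyd-Warshall all-pairs shortest-path computation. For each intermediate vertex k = 0, 1, …, 2, update dist[i][j] ← min(dist[i][j], dist[i][k] + dist[k][j]). The final matrix gives, for each (i, j), the minimum total weight of any directed path from i to j (possibly empty when i = j).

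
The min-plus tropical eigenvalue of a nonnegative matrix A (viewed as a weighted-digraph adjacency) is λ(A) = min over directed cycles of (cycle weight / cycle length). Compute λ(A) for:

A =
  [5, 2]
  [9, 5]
λ(A) = 5

Enumerate directed cycles and compute their means (weight / length). Sample:
  cycle 0 → 0: weight = 5, length = 1, mean = 5/1 ≈ 5.000
  cycle 1 → 1: weight = 5, length = 1, mean = 5/1 ≈ 5.000
  cycle 0 → 1 → 0: weight = 11, length = 2, mean = 11/2 ≈ 5.500
  cycle 1 → 0 → 1: weight = 11, length = 2, mean = 11/2 ≈ 5.500
Minimum mean = 5.000, attained e.g. along the cycle 0 → 0 with weight 5 and length 1. So λ(A) = 5/1 = 5.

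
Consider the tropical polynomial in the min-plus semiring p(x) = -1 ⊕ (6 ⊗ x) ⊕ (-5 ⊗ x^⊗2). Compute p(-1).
p(-1) = -7

A tropical monomial a ⊗ x^⊗i evaluates to a + i · x. Evaluating each term at x = -1:
  Term 0 contributes -1 + 0 · -1 = -1
  Term 1 contributes 6 + 1 · -1 = 5
  Term 2 contributes -5 + 2 · -1 = -7
p(-1) = ⊕ of these = min[-1, 5, -7] = -7.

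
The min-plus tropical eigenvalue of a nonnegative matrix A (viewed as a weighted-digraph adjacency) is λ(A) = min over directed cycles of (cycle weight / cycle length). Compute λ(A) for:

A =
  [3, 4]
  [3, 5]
λ(A) = 3

Enumerate directed cycles and compute their means (weight / length). Sample:
  cycle 0 → 0: weight = 3, length = 1, mean = 3/1 ≈ 3.000
  cycle 1 → 1: weight = 5, length = 1, mean = 5/1 ≈ 5.000
  cycle 0 → 1 → 0: weight = 7, length = 2, mean = 7/2 ≈ 3.500
  cycle 1 → 0 → 1: weight = 7, length = 2, mean = 7/2 ≈ 3.500
Minimum mean = 3.000, attained e.g. along the cycle 0 → 0 with weight 3 and length 1. So λ(A) = 3/1 = 3.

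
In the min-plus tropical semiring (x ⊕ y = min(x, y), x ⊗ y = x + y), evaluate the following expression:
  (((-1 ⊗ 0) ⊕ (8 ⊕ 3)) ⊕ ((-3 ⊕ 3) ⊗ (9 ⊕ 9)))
(((-1 ⊗ 0) ⊕ (8 ⊕ 3)) ⊕ ((-3 ⊕ 3) ⊗ (9 ⊕ 9))) = -1

Expand innermost to outermost. Recall ⊕ takes the minimum of its arguments and ⊗ takes their sum. Working out the expression (((-1 ⊗ 0) ⊕ (8 ⊕ 3)) ⊕ ((-3 ⊕ 3) ⊗ (9 ⊕ 9))) gives -1.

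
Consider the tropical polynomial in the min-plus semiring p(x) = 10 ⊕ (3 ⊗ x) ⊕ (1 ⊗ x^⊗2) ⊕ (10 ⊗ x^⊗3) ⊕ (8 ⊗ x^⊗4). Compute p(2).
p(2) = 5

A tropical monomial a ⊗ x^⊗i evaluates to a + i · x. Evaluating each term at x = 2:
  Term 0 contributes 10 + 0 · 2 = 10
  Term 1 contributes 3 + 1 · 2 = 5
  Term 2 contributes 1 + 2 · 2 = 5
  Term 3 contributes 10 + 3 · 2 = 16
  Term 4 contributes 8 + 4 · 2 = 16
p(2) = ⊕ of these = min[10, 5, 5, 16, 16] = 5.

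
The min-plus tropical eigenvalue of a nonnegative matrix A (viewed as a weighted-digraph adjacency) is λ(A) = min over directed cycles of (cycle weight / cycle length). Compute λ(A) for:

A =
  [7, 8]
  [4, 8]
λ(A) = 6

Enumerate directed cycles and compute their means (weight / length). Sample:
  cycle 0 → 0: weight = 7, length = 1, mean = 7/1 ≈ 7.000
  cycle 1 → 1: weight = 8, length = 1, mean = 8/1 ≈ 8.000
  cycle 0 → 1 → 0: weight = 12, length = 2, mean = 12/2 ≈ 6.000
  cycle 1 → 0 → 1: weight = 12, length = 2, mean = 12/2 ≈ 6.000
Minimum mean = 6.000, attained e.g. along the cycle 0 → 1 → 0 with weight 12 and length 2. So λ(A) = 12/2 = 6.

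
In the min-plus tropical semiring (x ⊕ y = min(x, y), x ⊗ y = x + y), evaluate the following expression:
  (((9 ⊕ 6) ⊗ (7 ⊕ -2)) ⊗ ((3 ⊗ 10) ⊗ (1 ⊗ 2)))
(((9 ⊕ 6) ⊗ (7 ⊕ -2)) ⊗ ((3 ⊗ 10) ⊗ (1 ⊗ 2))) = 20

Expand innermost to outermost. Recall ⊕ takes the minimum of its arguments and ⊗ takes their sum. Working out the expression (((9 ⊕ 6) ⊗ (7 ⊕ -2)) ⊗ ((3 ⊗ 10) ⊗ (1 ⊗ 2))) gives 20.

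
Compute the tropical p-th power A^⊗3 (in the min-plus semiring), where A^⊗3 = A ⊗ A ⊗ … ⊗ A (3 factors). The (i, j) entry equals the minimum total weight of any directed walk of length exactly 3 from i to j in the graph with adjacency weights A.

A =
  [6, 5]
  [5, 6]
A^⊗3 =
  [16, 15]
  [15, 16]

Each entry (A^⊗3)_ij equals the minimum over all length-3 walks i = v_0 → v_1 → … → v_3 = j of Σ_t A[v_t][v_{t+1}]. For example, for (i, j) = (0, 1) we minimise over 4 possible intermediate vertex sequences; the minimum is 15, attained along the walk 0 → 1 → 0 → 1.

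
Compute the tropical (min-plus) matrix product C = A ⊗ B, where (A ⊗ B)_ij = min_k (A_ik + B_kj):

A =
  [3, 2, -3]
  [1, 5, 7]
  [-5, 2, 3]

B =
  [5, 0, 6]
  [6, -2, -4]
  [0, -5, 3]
A ⊗ B =
  [-3, -8, -2]
  [6, 1, 1]
  [0, -5, -2]

Apply the min-plus product entry-by-entry:
  C[0][0] = min over k of (A[0][0] + B[0][0] = 3 + 5 = 8, A[0][1] + B[1][0] = 2 + 6 = 8, A[0][2] + B[2][0] = -3 + 0 = -3) = -3 (attained at k = 2)
  C[0][1] = min over k of (A[0][0] + B[0][1] = 3 + 0 = 3, A[0][1] + B[1][1] = 2 + -2 = 0, A[0][2] + B[2][1] = -3 + -5 = -8) = -8 (attained at k = 2)
  C[0][2] = min over k of (A[0][0] + B[0][2] = 3 + 6 = 9, A[0][1] + B[1][2] = 2 + -4 = -2, A[0][2] + B[2][2] = -3 + 3 = 0) = -2 (attained at k = 1)
  C[1][0] = min over k of (A[1][0] + B[0][0] = 1 + 5 = 6, A[1][1] + B[1][0] = 5 + 6 = 11, A[1][2] + B[2][0] = 7 + 0 = 7) = 6 (attained at k = 0)
  C[1][1] = min over k of (A[1][0] + B[0][1] = 1 + 0 = 1, A[1][1] + B[1][1] = 5 + -2 = 3, A[1][2] + B[2][1] = 7 + -5 = 2) = 1 (attained at k = 0)
  C[1][2] = min over k of (A[1][0] + B[0][2] = 1 + 6 = 7, A[1][1] + B[1][2] = 5 + -4 = 1, A[1][2] + B[2][2] = 7 + 3 = 10) = 1 (attained at k = 1)
  C[2][0] = min over k of (A[2][0] + B[0][0] = -5 + 5 = 0, A[2][1] + B[1][0] = 2 + 6 = 8, A[2][2] + B[2][0] = 3 + 0 = 3) = 0 (attained at k = 0)
  C[2][1] = min over k of (A[2][0] + B[0][1] = -5 + 0 = -5, A[2][1] + B[1][1] = 2 + -2 = 0, A[2][2] + B[2][1] = 3 + -5 = -2) = -5 (attained at k = 0)
  C[2][2] = min over k of (A[2][0] + B[0][2] = -5 + 6 = 1, A[2][1] + B[1][2] = 2 + -4 = -2, A[2][2] + B[2][2] = 3 + 3 = 6) = -2 (attained at k = 1)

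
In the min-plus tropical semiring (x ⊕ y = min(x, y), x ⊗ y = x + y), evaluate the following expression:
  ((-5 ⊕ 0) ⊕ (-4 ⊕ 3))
((-5 ⊕ 0) ⊕ (-4 ⊕ 3)) = -5

Expand innermost to outermost. Recall ⊕ takes the minimum of its arguments and ⊗ takes their sum. Working out the expression ((-5 ⊕ 0) ⊕ (-4 ⊕ 3)) gives -5.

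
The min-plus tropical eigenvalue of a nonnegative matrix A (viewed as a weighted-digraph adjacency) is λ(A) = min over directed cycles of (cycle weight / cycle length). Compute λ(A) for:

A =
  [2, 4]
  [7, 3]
λ(A) = 2

Enumerate directed cycles and compute their means (weight / length). Sample:
  cycle 0 → 0: weight = 2, length = 1, mean = 2/1 ≈ 2.000
  cycle 1 → 1: weight = 3, length = 1, mean = 3/1 ≈ 3.000
  cycle 0 → 1 → 0: weight = 11, length = 2, mean = 11/2 ≈ 5.500
  cycle 1 → 0 → 1: weight = 11, length = 2, mean = 11/2 ≈ 5.500
Minimum mean = 2.000, attained e.g. along the cycle 0 → 0 with weight 2 and length 1. So λ(A) = 2/1 = 2.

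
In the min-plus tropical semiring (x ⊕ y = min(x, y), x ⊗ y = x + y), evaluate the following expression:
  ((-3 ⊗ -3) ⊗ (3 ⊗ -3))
((-3 ⊗ -3) ⊗ (3 ⊗ -3)) = -6

Expand innermost to outermost. Recall ⊕ takes the minimum of its arguments and ⊗ takes their sum. Working out the expression ((-3 ⊗ -3) ⊗ (3 ⊗ -3)) gives -6.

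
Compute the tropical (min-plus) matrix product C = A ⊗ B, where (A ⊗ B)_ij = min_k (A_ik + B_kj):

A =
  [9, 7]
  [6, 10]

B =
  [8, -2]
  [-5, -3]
A ⊗ B =
  [2, 4]
  [5, 4]

Apply the min-plus product entry-by-entry:
  C[0][0] = min over k of (A[0][0] + B[0][0] = 9 + 8 = 17, A[0][1] + B[1][0] = 7 + -5 = 2) = 2 (attained at k = 1)
  C[0][1] = min over k of (A[0][0] + B[0][1] = 9 + -2 = 7, A[0][1] + B[1][1] = 7 + -3 = 4) = 4 (attained at k = 1)
  C[1][0] = min over k of (A[1][0] + B[0][0] = 6 + 8 = 14, A[1][1] + B[1][0] = 10 + -5 = 5) = 5 (attained at k = 1)
  C[1][1] = min over k of (A[1][0] + B[0][1] = 6 + -2 = 4, A[1][1] + B[1][1] = 10 + -3 = 7) = 4 (attained at k = 0)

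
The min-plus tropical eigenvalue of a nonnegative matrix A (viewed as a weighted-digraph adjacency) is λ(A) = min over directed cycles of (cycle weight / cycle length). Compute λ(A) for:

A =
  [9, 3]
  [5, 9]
λ(A) = 4

Enumerate directed cycles and compute their means (weight / length). Sample:
  cycle 0 → 0: weight = 9, length = 1, mean = 9/1 ≈ 9.000
  cycle 1 → 1: weight = 9, length = 1, mean = 9/1 ≈ 9.000
  cycle 0 → 1 → 0: weight = 8, length = 2, mean = 8/2 ≈ 4.000
  cycle 1 → 0 → 1: weight = 8, length = 2, mean = 8/2 ≈ 4.000
Minimum mean = 4.000, attained e.g. along the cycle 0 → 1 → 0 with weight 8 and length 2. So λ(A) = 8/2 = 4.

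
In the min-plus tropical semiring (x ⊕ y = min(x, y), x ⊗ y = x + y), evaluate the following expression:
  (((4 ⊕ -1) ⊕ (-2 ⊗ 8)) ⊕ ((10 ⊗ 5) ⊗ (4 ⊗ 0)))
(((4 ⊕ -1) ⊕ (-2 ⊗ 8)) ⊕ ((10 ⊗ 5) ⊗ (4 ⊗ 0))) = -1

Expand innermost to outermost. Recall ⊕ takes the minimum of its arguments and ⊗ takes their sum. Working out the expression (((4 ⊕ -1) ⊕ (-2 ⊗ 8)) ⊕ ((10 ⊗ 5) ⊗ (4 ⊗ 0))) gives -1.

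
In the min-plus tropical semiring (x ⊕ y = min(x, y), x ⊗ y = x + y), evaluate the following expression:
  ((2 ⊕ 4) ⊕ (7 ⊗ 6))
((2 ⊕ 4) ⊕ (7 ⊗ 6)) = 2

Expand innermost to outermost. Recall ⊕ takes the minimum of its arguments and ⊗ takes their sum. Working out the expression ((2 ⊕ 4) ⊕ (7 ⊗ 6)) gives 2.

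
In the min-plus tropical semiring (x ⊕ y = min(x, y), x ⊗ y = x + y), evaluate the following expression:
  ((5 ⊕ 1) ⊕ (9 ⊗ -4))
((5 ⊕ 1) ⊕ (9 ⊗ -4)) = 1

Expand innermost to outermost. Recall ⊕ takes the minimum of its arguments and ⊗ takes their sum. Working out the expression ((5 ⊕ 1) ⊕ (9 ⊗ -4)) gives 1.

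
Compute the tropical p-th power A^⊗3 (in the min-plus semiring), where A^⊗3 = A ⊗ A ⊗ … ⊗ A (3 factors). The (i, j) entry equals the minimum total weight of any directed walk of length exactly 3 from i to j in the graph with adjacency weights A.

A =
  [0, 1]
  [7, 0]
A^⊗3 =
  [0, 1]
  [7, 0]

Each entry (A^⊗3)_ij equals the minimum over all length-3 walks i = v_0 → v_1 → … → v_3 = j of Σ_t A[v_t][v_{t+1}]. For example, for (i, j) = (0, 1) we minimise over 4 possible intermediate vertex sequences; the minimum is 1, attained along the walk 0 → 0 → 0 → 1.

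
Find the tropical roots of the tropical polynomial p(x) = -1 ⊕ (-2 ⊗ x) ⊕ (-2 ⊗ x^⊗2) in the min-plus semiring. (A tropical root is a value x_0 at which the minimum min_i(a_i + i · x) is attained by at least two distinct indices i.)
Roots: {0, 1}

Each tropical root is a break point of the lower envelope of the lines y = a_i + i · x (there are 3 lines, with slopes 0, 1, ..., 2). Only the lines that attain the minimum somewhere contribute to roots; other lines are dominated. Here the surviving (envelope) indices are i = 2, i = 1, i = 0.
Intersections between consecutive envelope lines give the roots: for adjacent envelope indices i < j the intersection is x = (a_i − a_j) / (j − i). Reading off the sorted break points: {0, 1}.
Verification: at each break x_0, at least two indices attain the minimum of min_i(a_i + i · x_0).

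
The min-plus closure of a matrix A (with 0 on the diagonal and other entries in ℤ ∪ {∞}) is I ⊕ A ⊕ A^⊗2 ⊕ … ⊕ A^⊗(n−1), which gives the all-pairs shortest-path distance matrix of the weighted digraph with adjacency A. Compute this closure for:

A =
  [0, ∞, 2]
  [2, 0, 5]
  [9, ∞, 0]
Closure =
  [0, ∞, 2]
  [2, 0, 4]
  [9, ∞, 0]

This is the Floyd-Warshall all-pairs shortest-path computation. For each intermediate vertex k = 0, 1, …, 2, update dist[i][j] ← min(dist[i][j], dist[i][k] + dist[k][j]). The final matrix gives, for each (i, j), the minimum total weight of any directed path from i to j (possibly empty when i = j).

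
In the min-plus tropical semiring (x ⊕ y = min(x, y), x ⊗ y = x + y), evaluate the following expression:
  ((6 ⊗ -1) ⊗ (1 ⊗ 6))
((6 ⊗ -1) ⊗ (1 ⊗ 6)) = 12

Expand innermost to outermost. Recall ⊕ takes the minimum of its arguments and ⊗ takes their sum. Working out the expression ((6 ⊗ -1) ⊗ (1 ⊗ 6)) gives 12.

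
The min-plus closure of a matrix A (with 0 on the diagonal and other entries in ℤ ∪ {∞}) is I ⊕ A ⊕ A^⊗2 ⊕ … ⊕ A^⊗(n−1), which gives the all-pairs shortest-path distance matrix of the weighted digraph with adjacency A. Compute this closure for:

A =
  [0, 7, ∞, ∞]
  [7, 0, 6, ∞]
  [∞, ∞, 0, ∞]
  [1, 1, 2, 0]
Closure =
  [0, 7, 13, ∞]
  [7, 0, 6, ∞]
  [∞, ∞, 0, ∞]
  [1, 1, 2, 0]

This is the Floyd-Warshall all-pairs shortest-path computation. For each intermediate vertex k = 0, 1, …, 3, update dist[i][j] ← min(dist[i][j], dist[i][k] + dist[k][j]). The final matrix gives, for each (i, j), the minimum total weight of any directed path from i to j (possibly empty when i = j).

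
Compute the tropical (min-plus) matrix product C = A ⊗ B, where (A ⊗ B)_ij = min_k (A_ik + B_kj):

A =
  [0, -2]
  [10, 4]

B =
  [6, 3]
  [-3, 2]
A ⊗ B =
  [-5, 0]
  [1, 6]

Apply the min-plus product entry-by-entry:
  C[0][0] = min over k of (A[0][0] + B[0][0] = 0 + 6 = 6, A[0][1] + B[1][0] = -2 + -3 = -5) = -5 (attained at k = 1)
  C[0][1] = min over k of (A[0][0] + B[0][1] = 0 + 3 = 3, A[0][1] + B[1][1] = -2 + 2 = 0) = 0 (attained at k = 1)
  C[1][0] = min over k of (A[1][0] + B[0][0] = 10 + 6 = 16, A[1][1] + B[1][0] = 4 + -3 = 1) = 1 (attained at k = 1)
  C[1][1] = min over k of (A[1][0] + B[0][1] = 10 + 3 = 13, A[1][1] + B[1][1] = 4 + 2 = 6) = 6 (attained at k = 1)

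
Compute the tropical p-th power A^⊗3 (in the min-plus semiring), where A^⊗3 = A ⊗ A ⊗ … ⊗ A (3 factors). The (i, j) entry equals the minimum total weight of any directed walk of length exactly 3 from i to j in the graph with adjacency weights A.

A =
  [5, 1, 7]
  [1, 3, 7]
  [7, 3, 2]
A^⊗3 =
  [5, 3, 9]
  [3, 5, 9]
  [6, 5, 6]

Each entry (A^⊗3)_ij equals the minimum over all length-3 walks i = v_0 → v_1 → … → v_3 = j of Σ_t A[v_t][v_{t+1}]. For example, for (i, j) = (0, 2) we minimise over 9 possible intermediate vertex sequences; the minimum is 9, attained along the walk 0 → 1 → 0 → 2.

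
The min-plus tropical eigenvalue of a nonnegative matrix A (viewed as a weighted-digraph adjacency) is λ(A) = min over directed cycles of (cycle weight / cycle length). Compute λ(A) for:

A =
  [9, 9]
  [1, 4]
λ(A) = 4

Enumerate directed cycles and compute their means (weight / length). Sample:
  cycle 0 → 0: weight = 9, length = 1, mean = 9/1 ≈ 9.000
  cycle 1 → 1: weight = 4, length = 1, mean = 4/1 ≈ 4.000
  cycle 0 → 1 → 0: weight = 10, length = 2, mean = 10/2 ≈ 5.000
  cycle 1 → 0 → 1: weight = 10, length = 2, mean = 10/2 ≈ 5.000
Minimum mean = 4.000, attained e.g. along the cycle 1 → 1 with weight 4 and length 1. So λ(A) = 4/1 = 4.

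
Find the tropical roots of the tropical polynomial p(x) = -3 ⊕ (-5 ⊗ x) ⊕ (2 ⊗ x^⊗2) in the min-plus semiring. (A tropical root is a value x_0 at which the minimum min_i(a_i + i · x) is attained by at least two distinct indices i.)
Roots: {-7, 2}

Each tropical root is a break point of the lower envelope of the lines y = a_i + i · x (there are 3 lines, with slopes 0, 1, ..., 2). Only the lines that attain the minimum somewhere contribute to roots; other lines are dominated. Here the surviving (envelope) indices are i = 2, i = 1, i = 0.
Intersections between consecutive envelope lines give the roots: for adjacent envelope indices i < j the intersection is x = (a_i − a_j) / (j − i). Reading off the sorted break points: {-7, 2}.
Verification: at each break x_0, at least two indices attain the minimum of min_i(a_i + i · x_0).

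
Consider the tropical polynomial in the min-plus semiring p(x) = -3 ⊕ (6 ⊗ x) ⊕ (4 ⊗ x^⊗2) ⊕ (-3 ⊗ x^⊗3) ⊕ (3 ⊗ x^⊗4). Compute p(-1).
p(-1) = -6

A tropical monomial a ⊗ x^⊗i evaluates to a + i · x. Evaluating each term at x = -1:
  Term 0 contributes -3 + 0 · -1 = -3
  Term 1 contributes 6 + 1 · -1 = 5
  Term 2 contributes 4 + 2 · -1 = 2
  Term 3 contributes -3 + 3 · -1 = -6
  Term 4 contributes 3 + 4 · -1 = -1
p(-1) = ⊕ of these = min[-3, 5, 2, -6, -1] = -6.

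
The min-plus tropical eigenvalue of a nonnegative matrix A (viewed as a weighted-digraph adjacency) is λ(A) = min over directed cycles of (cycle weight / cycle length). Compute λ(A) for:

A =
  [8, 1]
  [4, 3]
λ(A) = 5/2

Enumerate directed cycles and compute their means (weight / length). Sample:
  cycle 0 → 0: weight = 8, length = 1, mean = 8/1 ≈ 8.000
  cycle 1 → 1: weight = 3, length = 1, mean = 3/1 ≈ 3.000
  cycle 0 → 1 → 0: weight = 5, length = 2, mean = 5/2 ≈ 2.500
  cycle 1 → 0 → 1: weight = 5, length = 2, mean = 5/2 ≈ 2.500
Minimum mean = 2.500, attained e.g. along the cycle 0 → 1 → 0 with weight 5 and length 2. So λ(A) = 5/2 = 5/2.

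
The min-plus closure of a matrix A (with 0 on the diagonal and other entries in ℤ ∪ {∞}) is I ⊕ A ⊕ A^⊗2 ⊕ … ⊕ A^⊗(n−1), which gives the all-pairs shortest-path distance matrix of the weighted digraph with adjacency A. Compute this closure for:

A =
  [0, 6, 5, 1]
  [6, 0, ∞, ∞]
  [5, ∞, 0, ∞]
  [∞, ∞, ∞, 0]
Closure =
  [0, 6, 5, 1]
  [6, 0, 11, 7]
  [5, 11, 0, 6]
  [∞, ∞, ∞, 0]

This is the Floyd-Warshall all-pairs shortest-path computation. For each intermediate vertex k = 0, 1, …, 3, update dist[i][j] ← min(dist[i][j], dist[i][k] + dist[k][j]). The final matrix gives, for each (i, j), the minimum total weight of any directed path from i to j (possibly empty when i = j).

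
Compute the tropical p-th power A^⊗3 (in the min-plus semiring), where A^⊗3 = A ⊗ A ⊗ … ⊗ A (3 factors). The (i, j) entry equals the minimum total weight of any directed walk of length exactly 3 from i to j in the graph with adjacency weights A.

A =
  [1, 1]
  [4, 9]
A^⊗3 =
  [3, 3]
  [6, 6]

Each entry (A^⊗3)_ij equals the minimum over all length-3 walks i = v_0 → v_1 → … → v_3 = j of Σ_t A[v_t][v_{t+1}]. For example, for (i, j) = (0, 1) we minimise over 4 possible intermediate vertex sequences; the minimum is 3, attained along the walk 0 → 0 → 0 → 1.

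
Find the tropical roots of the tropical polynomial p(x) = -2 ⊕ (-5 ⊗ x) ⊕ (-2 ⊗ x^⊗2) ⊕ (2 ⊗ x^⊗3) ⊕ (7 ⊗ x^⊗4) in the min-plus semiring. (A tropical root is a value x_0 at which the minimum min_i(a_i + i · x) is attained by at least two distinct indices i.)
Roots: {-5, -4, -3, 3}

Each tropical root is a break point of the lower envelope of the lines y = a_i + i · x (there are 5 lines, with slopes 0, 1, ..., 4). Only the lines that attain the minimum somewhere contribute to roots; other lines are dominated. Here the surviving (envelope) indices are i = 4, i = 3, i = 2, i = 1, i = 0.
Intersections between consecutive envelope lines give the roots: for adjacent envelope indices i < j the intersection is x = (a_i − a_j) / (j − i). Reading off the sorted break points: {-5, -4, -3, 3}.
Verification: at each break x_0, at least two indices attain the minimum of min_i(a_i + i · x_0).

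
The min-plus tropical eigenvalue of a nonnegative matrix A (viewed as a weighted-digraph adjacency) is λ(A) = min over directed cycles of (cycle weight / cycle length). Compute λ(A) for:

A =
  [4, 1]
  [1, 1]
λ(A) = 1

Enumerate directed cycles and compute their means (weight / length). Sample:
  cycle 0 → 0: weight = 4, length = 1, mean = 4/1 ≈ 4.000
  cycle 1 → 1: weight = 1, length = 1, mean = 1/1 ≈ 1.000
  cycle 0 → 1 → 0: weight = 2, length = 2, mean = 2/2 ≈ 1.000
  cycle 1 → 0 → 1: weight = 2, length = 2, mean = 2/2 ≈ 1.000
Minimum mean = 1.000, attained e.g. along the cycle 1 → 1 with weight 1 and length 1. So λ(A) = 1/1 = 1.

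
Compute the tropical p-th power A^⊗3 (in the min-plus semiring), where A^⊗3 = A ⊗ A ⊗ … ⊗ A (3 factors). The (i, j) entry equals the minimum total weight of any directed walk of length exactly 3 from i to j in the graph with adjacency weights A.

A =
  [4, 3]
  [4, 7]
A^⊗3 =
  [11, 10]
  [11, 11]

Each entry (A^⊗3)_ij equals the minimum over all length-3 walks i = v_0 → v_1 → … → v_3 = j of Σ_t A[v_t][v_{t+1}]. For example, for (i, j) = (0, 1) we minimise over 4 possible intermediate vertex sequences; the minimum is 10, attained along the walk 0 → 1 → 0 → 1.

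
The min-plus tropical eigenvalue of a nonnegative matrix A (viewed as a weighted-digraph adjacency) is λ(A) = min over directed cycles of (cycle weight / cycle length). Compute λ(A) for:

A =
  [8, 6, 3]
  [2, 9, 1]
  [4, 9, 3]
λ(A) = 3

Enumerate directed cycles and compute their means (weight / length). Sample:
  cycle 0 → 0: weight = 8, length = 1, mean = 8/1 ≈ 8.000
  cycle 1 → 1: weight = 9, length = 1, mean = 9/1 ≈ 9.000
  cycle 2 → 2: weight = 3, length = 1, mean = 3/1 ≈ 3.000
  cycle 0 → 1 → 0: weight = 8, length = 2, mean = 8/2 ≈ 4.000
  cycle 0 → 2 → 0: weight = 7, length = 2, mean = 7/2 ≈ 3.500
  cycle 1 → 0 → 1: weight = 8, length = 2, mean = 8/2 ≈ 4.000
Minimum mean = 3.000, attained e.g. along the cycle 2 → 2 with weight 3 and length 1. So λ(A) = 3/1 = 3.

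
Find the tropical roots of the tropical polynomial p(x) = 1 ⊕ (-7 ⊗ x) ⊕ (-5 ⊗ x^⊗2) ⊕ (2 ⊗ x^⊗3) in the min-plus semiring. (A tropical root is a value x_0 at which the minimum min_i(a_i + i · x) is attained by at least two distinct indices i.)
Roots: {-7, -2, 8}

Each tropical root is a break point of the lower envelope of the lines y = a_i + i · x (there are 4 lines, with slopes 0, 1, ..., 3). Only the lines that attain the minimum somewhere contribute to roots; other lines are dominated. Here the surviving (envelope) indices are i = 3, i = 2, i = 1, i = 0.
Intersections between consecutive envelope lines give the roots: for adjacent envelope indices i < j the intersection is x = (a_i − a_j) / (j − i). Reading off the sorted break points: {-7, -2, 8}.
Verification: at each break x_0, at least two indices attain the minimum of min_i(a_i + i · x_0).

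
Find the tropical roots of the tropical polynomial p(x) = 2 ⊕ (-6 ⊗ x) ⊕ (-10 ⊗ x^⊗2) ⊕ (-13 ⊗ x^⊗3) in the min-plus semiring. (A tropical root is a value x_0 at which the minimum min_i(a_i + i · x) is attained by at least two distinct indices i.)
Roots: {3, 4, 8}

Each tropical root is a break point of the lower envelope of the lines y = a_i + i · x (there are 4 lines, with slopes 0, 1, ..., 3). Only the lines that attain the minimum somewhere contribute to roots; other lines are dominated. Here the surviving (envelope) indices are i = 3, i = 2, i = 1, i = 0.
Intersections between consecutive envelope lines give the roots: for adjacent envelope indices i < j the intersection is x = (a_i − a_j) / (j − i). Reading off the sorted break points: {3, 4, 8}.
Verification: at each break x_0, at least two indices attain the minimum of min_i(a_i + i · x_0).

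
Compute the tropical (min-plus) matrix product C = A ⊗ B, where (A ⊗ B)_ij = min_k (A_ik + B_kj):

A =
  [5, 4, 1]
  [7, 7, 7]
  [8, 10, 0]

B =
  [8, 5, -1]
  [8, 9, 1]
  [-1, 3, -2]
A ⊗ B =
  [0, 4, -1]
  [6, 10, 5]
  [-1, 3, -2]

Apply the min-plus product entry-by-entry:
  C[0][0] = min over k of (A[0][0] + B[0][0] = 5 + 8 = 13, A[0][1] + B[1][0] = 4 + 8 = 12, A[0][2] + B[2][0] = 1 + -1 = 0) = 0 (attained at k = 2)
  C[0][1] = min over k of (A[0][0] + B[0][1] = 5 + 5 = 10, A[0][1] + B[1][1] = 4 + 9 = 13, A[0][2] + B[2][1] = 1 + 3 = 4) = 4 (attained at k = 2)
  C[0][2] = min over k of (A[0][0] + B[0][2] = 5 + -1 = 4, A[0][1] + B[1][2] = 4 + 1 = 5, A[0][2] + B[2][2] = 1 + -2 = -1) = -1 (attained at k = 2)
  C[1][0] = min over k of (A[1][0] + B[0][0] = 7 + 8 = 15, A[1][1] + B[1][0] = 7 + 8 = 15, A[1][2] + B[2][0] = 7 + -1 = 6) = 6 (attained at k = 2)
  C[1][1] = min over k of (A[1][0] + B[0][1] = 7 + 5 = 12, A[1][1] + B[1][1] = 7 + 9 = 16, A[1][2] + B[2][1] = 7 + 3 = 10) = 10 (attained at k = 2)
  C[1][2] = min over k of (A[1][0] + B[0][2] = 7 + -1 = 6, A[1][1] + B[1][2] = 7 + 1 = 8, A[1][2] + B[2][2] = 7 + -2 = 5) = 5 (attained at k = 2)
  C[2][0] = min over k of (A[2][0] + B[0][0] = 8 + 8 = 16, A[2][1] + B[1][0] = 10 + 8 = 18, A[2][2] + B[2][0] = 0 + -1 = -1) = -1 (attained at k = 2)
  C[2][1] = min over k of (A[2][0] + B[0][1] = 8 + 5 = 13, A[2][1] + B[1][1] = 10 + 9 = 19, A[2][2] + B[2][1] = 0 + 3 = 3) = 3 (attained at k = 2)
  C[2][2] = min over k of (A[2][0] + B[0][2] = 8 + -1 = 7, A[2][1] + B[1][2] = 10 + 1 = 11, A[2][2] + B[2][2] = 0 + -2 = -2) = -2 (attained at k = 2)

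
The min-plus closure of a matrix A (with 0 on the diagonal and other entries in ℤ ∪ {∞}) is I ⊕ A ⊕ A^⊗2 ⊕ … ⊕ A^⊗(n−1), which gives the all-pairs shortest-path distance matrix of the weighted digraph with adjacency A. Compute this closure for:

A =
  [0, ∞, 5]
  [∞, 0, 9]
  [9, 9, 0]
Closure =
  [0, 14, 5]
  [18, 0, 9]
  [9, 9, 0]

This is the Floyd-Warshall all-pairs shortest-path computation. For each intermediate vertex k = 0, 1, …, 2, update dist[i][j] ← min(dist[i][j], dist[i][k] + dist[k][j]). The final matrix gives, for each (i, j), the minimum total weight of any directed path from i to j (possibly empty when i = j).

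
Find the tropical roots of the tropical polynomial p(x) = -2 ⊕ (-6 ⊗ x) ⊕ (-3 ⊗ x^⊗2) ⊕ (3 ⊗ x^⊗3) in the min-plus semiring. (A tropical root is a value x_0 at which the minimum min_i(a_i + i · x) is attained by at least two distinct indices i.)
Roots: {-6, -3, 4}

Each tropical root is a break point of the lower envelope of the lines y = a_i + i · x (there are 4 lines, with slopes 0, 1, ..., 3). Only the lines that attain the minimum somewhere contribute to roots; other lines are dominated. Here the surviving (envelope) indices are i = 3, i = 2, i = 1, i = 0.
Intersections between consecutive envelope lines give the roots: for adjacent envelope indices i < j the intersection is x = (a_i − a_j) / (j − i). Reading off the sorted break points: {-6, -3, 4}.
Verification: at each break x_0, at least two indices attain the minimum of min_i(a_i + i · x_0).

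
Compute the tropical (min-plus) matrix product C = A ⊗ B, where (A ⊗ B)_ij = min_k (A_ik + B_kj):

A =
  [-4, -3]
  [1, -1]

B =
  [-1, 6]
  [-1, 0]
A ⊗ B =
  [-5, -3]
  [-2, -1]

Apply the min-plus product entry-by-entry:
  C[0][0] = min over k of (A[0][0] + B[0][0] = -4 + -1 = -5, A[0][1] + B[1][0] = -3 + -1 = -4) = -5 (attained at k = 0)
  C[0][1] = min over k of (A[0][0] + B[0][1] = -4 + 6 = 2, A[0][1] + B[1][1] = -3 + 0 = -3) = -3 (attained at k = 1)
  C[1][0] = min over k of (A[1][0] + B[0][0] = 1 + -1 = 0, A[1][1] + B[1][0] = -1 + -1 = -2) = -2 (attained at k = 1)
  C[1][1] = min over k of (A[1][0] + B[0][1] = 1 + 6 = 7, A[1][1] + B[1][1] = -1 + 0 = -1) = -1 (attained at k = 1)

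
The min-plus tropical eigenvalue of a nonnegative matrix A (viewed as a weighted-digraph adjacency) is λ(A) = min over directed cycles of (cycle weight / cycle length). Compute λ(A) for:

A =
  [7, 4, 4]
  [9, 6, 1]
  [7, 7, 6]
λ(A) = 4

Enumerate directed cycles and compute their means (weight / length). Sample:
  cycle 0 → 0: weight = 7, length = 1, mean = 7/1 ≈ 7.000
  cycle 1 → 1: weight = 6, length = 1, mean = 6/1 ≈ 6.000
  cycle 2 → 2: weight = 6, length = 1, mean = 6/1 ≈ 6.000
  cycle 0 → 1 → 0: weight = 13, length = 2, mean = 13/2 ≈ 6.500
  cycle 0 → 2 → 0: weight = 11, length = 2, mean = 11/2 ≈ 5.500
  cycle 1 → 0 → 1: weight = 13, length = 2, mean = 13/2 ≈ 6.500
Minimum mean = 4.000, attained e.g. along the cycle 1 → 2 → 1 with weight 8 and length 2. So λ(A) = 8/2 = 4.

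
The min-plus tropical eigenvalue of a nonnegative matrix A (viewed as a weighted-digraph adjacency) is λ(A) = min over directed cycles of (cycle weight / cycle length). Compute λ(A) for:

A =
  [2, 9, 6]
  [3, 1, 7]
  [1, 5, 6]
λ(A) = 1

Enumerate directed cycles and compute their means (weight / length). Sample:
  cycle 0 → 0: weight = 2, length = 1, mean = 2/1 ≈ 2.000
  cycle 1 → 1: weight = 1, length = 1, mean = 1/1 ≈ 1.000
  cycle 2 → 2: weight = 6, length = 1, mean = 6/1 ≈ 6.000
  cycle 0 → 1 → 0: weight = 12, length = 2, mean = 12/2 ≈ 6.000
  cycle 0 → 2 → 0: weight = 7, length = 2, mean = 7/2 ≈ 3.500
  cycle 1 → 0 → 1: weight = 12, length = 2, mean = 12/2 ≈ 6.000
Minimum mean = 1.000, attained e.g. along the cycle 1 → 1 with weight 1 and length 1. So λ(A) = 1/1 = 1.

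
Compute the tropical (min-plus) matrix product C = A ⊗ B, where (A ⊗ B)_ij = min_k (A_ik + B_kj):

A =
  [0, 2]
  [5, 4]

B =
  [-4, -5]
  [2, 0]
A ⊗ B =
  [-4, -5]
  [1, 0]

Apply the min-plus product entry-by-entry:
  C[0][0] = min over k of (A[0][0] + B[0][0] = 0 + -4 = -4, A[0][1] + B[1][0] = 2 + 2 = 4) = -4 (attained at k = 0)
  C[0][1] = min over k of (A[0][0] + B[0][1] = 0 + -5 = -5, A[0][1] + B[1][1] = 2 + 0 = 2) = -5 (attained at k = 0)
  C[1][0] = min over k of (A[1][0] + B[0][0] = 5 + -4 = 1, A[1][1] + B[1][0] = 4 + 2 = 6) = 1 (attained at k = 0)
  C[1][1] = min over k of (A[1][0] + B[0][1] = 5 + -5 = 0, A[1][1] + B[1][1] = 4 + 0 = 4) = 0 (attained at k = 0)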